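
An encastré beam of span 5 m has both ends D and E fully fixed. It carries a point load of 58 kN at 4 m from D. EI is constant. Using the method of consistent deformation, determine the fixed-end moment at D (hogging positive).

M_D = 9.28 kN·m

Release both end moments; the primary structure is a simply-supported span DE with redundants M_D and M_E.
On the primary (simply-supported) span, the end slopes from the loading are:
  at D: point load 58 at a = 4: Pab(L + b)/(6LEI) = 46.4/EI
  at E: point load 58 at a = 4: Pab(L + a)/(6LEI) = 69.6/EI
  θ_D0 = 46.4/EI,  θ_E0 = 69.6/EI
Flexibility coefficients: a unit moment at one end gives L/(3EI) there and L/(6EI) at the far end, so f₁₁ = f₂₂ = 1.667/EI and f₁₂ = f₂₁ = 0.8333/EI.
Compatibility — zero rotation at each built-in end:
  1.667 M_D + 0.8333 M_E = 46.4
  0.8333 M_D + 1.667 M_E = 69.6
Solving the pair gives M_D = 9.28 kN·m and M_E = 37.12 kN·m (hogging).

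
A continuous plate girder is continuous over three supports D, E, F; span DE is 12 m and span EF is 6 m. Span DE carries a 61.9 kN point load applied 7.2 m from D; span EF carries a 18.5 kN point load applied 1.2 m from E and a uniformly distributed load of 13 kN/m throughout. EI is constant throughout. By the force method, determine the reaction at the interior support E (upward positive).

Insert a hinge at E; M_E is the redundant, and each span becomes simply supported.
Discontinuity in slope at E on the released structure — sum the simple-span end rotations:
  span DE: point load 61.9 at a = 7.2: Pab(L + a)/(6LEI) = 570.5/EI
  span EF: point load 18.5 at a = 1.2: Pab(L + b)/(6LEI) = 31.97/EI
  span EF: UDL 13: wL³/(24EI) = 117/EI
  relative rotation θ_0 = (570.5 + 149)/EI = 719.4/EI
A unit hogging moment at E produces rotation L₁/(3EI) + L₂/(3EI) = 6/EI.
Compatibility: M_E·(L₁+L₂)/(3EI) = θ_0, giving M_E = 119.9 kN·m (hogging).
Span DE, ΣM about D with M_E applied at E: R_E^{DE}·12 = 445.7 + 119.9, so R_E^{DE} = 47.13 kN and R_D = 61.9 − 47.13 = 14.77 kN.
Span EF, ΣM about F: R_E^{EF}·6 = 322.8 + 119.9, so R_E^{EF} = 73.78 kN and R_F = 96.5 − 73.78 = 22.72 kN.
R_E = 47.13 + 73.78 = 120.9 kN.

R_E = 120.9 kN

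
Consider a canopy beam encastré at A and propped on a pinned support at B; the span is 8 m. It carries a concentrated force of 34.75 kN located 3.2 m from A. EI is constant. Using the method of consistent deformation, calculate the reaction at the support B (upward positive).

R_B = 7.228 kN

Remove the prop at B; the released (primary) structure is a cantilever built in at A.
Deflection at B on the released cantilever, summing each load's contribution:
  point load 34.75 at a = 3.2: Pa²(3L − a)/(6EI) = 1234/EI
Tip deflection under a unit load at B: L³/(3EI) = 170.7/EI.
The prop prevents deflection at B: R_B = δ_0/δ_{BB} = 1234/170.7 = 7.228 kN.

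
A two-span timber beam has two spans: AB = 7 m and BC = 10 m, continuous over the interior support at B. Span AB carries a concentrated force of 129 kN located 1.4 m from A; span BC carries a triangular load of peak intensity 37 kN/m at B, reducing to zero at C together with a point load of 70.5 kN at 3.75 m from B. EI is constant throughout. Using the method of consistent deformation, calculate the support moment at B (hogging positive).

Release continuity at B by inserting a hinge; the redundant is the internal moment M_B. The primary structure is two simply-supported spans AB and BC.
Discontinuity in slope at B on the released structure — sum the simple-span end rotations:
  span AB: point load 129 at a = 1.4: Pab(L + a)/(6LEI) = 202.3/EI
  span BC: triangular load, peak 37: w₀L³/(45EI) = 822.2/EI
  span BC: point load 70.5 at a = 3.75: Pab(L + b)/(6LEI) = 447.5/EI
  relative rotation θ_0 = (202.3 + 1270)/EI = 1472/EI
A unit hogging moment at B produces rotation L₁/(3EI) + L₂/(3EI) = 5.667/EI.
Compatibility: M_B·(L₁+L₂)/(3EI) = θ_0, giving M_B = 259.8 kN·m (hogging).

M_B = 259.8 kN·m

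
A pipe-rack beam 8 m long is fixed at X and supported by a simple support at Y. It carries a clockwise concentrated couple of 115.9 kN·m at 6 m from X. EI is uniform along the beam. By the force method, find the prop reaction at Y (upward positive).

Take the reaction at Y as the redundant and release it; the primary structure is a cantilever fixed at X.
Free-end deflection of the primary structure under the applied loading (downward +):
  clockwise couple 115.9 at a = 6: M₀a(2L − a)/(2EI) = 3477/EI
Flexibility coefficient — unit upward force at Y: δ_{YY} = L³/(3EI) = 170.7/EI.
The prop prevents deflection at Y: R_Y = δ_0/δ_{YY} = 3477/170.7 = 20.37 kN.

R_Y = 20.37 kN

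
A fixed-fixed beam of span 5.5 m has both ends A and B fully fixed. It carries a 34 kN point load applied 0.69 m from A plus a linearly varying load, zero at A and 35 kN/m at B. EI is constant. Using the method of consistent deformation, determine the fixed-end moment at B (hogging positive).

Take the two fixed-end moments M_A, M_B as redundants; the released structure is the simple span AB.
Simple-span end rotations at A and B under the given loads:
  at A: point load 34 at a = 0.69: Pab(L + b)/(6LEI) = 35.25/EI
  at B: point load 34 at a = 0.69: Pab(L + a)/(6LEI) = 21.17/EI
  at A: triangular load, peak 35: 7w₀L³/(360EI) = 113.2/EI
  at B: triangular load, peak 35: w₀L³/(45EI) = 129.4/EI
  θ_A0 = 148.5/EI,  θ_B0 = 150.6/EI
Flexibility coefficients: a unit moment at one end gives L/(3EI) there and L/(6EI) at the far end, so f₁₁ = f₂₂ = 1.833/EI and f₁₂ = f₂₁ = 0.9167/EI.
Compatibility — zero rotation at each built-in end:
  1.833 M_A + 0.9167 M_B = 148.5
  0.9167 M_A + 1.833 M_B = 150.6
Solving the pair gives M_A = 53.23 kN·m and M_B = 55.51 kN·m (hogging).

M_B = 55.51 kN·m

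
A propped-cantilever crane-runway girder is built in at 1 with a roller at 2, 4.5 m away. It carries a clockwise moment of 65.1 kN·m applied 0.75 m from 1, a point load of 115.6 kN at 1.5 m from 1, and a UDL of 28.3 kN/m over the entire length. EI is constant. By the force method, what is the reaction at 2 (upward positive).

R_2 = 71.51 kN

Remove the prop at 2; the released (primary) structure is a cantilever built in at 1.
Free-end deflection of the primary structure under the applied loading (downward +):
  clockwise couple 65.1 at a = 0.75: M₀a(2L − a)/(2EI) = 201.4/EI
  point load 115.6 at a = 1.5: Pa²(3L − a)/(6EI) = 520.2/EI
  UDL 28.3: wL⁴/(8EI) = 1451/EI
  δ_0 = 2172/EI
Flexibility coefficient — unit upward force at 2: δ_{22} = L³/(3EI) = 30.38/EI.
The prop prevents deflection at 2: R_2 = δ_0/δ_{22} = 2172/30.38 = 71.51 kN.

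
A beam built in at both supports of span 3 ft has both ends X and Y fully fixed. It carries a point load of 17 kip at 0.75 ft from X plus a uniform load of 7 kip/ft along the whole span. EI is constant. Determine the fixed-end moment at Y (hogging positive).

Release both end moments; the primary structure is a simply-supported span XY with redundants M_X and M_Y.
End rotations of the released simple span under the applied load (×1/EI):
  at X: point load 17 at a = 0.75: Pab(L + b)/(6LEI) = 8.367/EI
  at Y: point load 17 at a = 0.75: Pab(L + a)/(6LEI) = 5.977/EI
  at X: UDL 7: wL³/(24EI) = 7.875/EI
  at Y: UDL 7: wL³/(24EI) = 7.875/EI
  θ_X0 = 16.24/EI,  θ_Y0 = 13.85/EI
Flexibility coefficients: a unit moment at one end gives L/(3EI) there and L/(6EI) at the far end, so f₁₁ = f₂₂ = 1/EI and f₁₂ = f₂₁ = 0.5/EI.
Compatibility — zero rotation at each built-in end:
  1 M_X + 0.5 M_Y = 16.24
  0.5 M_X + 1 M_Y = 13.85
Solving the pair gives M_X = 12.42 kip·ft and M_Y = 7.641 kip·ft (hogging).

M_Y = 7.641 kip·ft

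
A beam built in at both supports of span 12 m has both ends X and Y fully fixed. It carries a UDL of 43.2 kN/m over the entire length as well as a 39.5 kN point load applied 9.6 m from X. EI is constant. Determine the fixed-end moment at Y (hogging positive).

Release both end moments; the primary structure is a simply-supported span XY with redundants M_X and M_Y.
On the primary (simply-supported) span, the end slopes from the loading are:
  at X: UDL 43.2: wL³/(24EI) = 3110/EI
  at Y: UDL 43.2: wL³/(24EI) = 3110/EI
  at X: point load 39.5 at a = 9.6: Pab(L + b)/(6LEI) = 182/EI
  at Y: point load 39.5 at a = 9.6: Pab(L + a)/(6LEI) = 273/EI
  θ_X0 = 3292/EI,  θ_Y0 = 3383/EI
Flexibility coefficients: a unit moment at one end gives L/(3EI) there and L/(6EI) at the far end, so f₁₁ = f₂₂ = 4/EI and f₁₂ = f₂₁ = 2/EI.
Compatibility — zero rotation at each built-in end:
  4 M_X + 2 M_Y = 3292
  2 M_X + 4 M_Y = 3383
Solving the pair gives M_X = 533.6 kN·m and M_Y = 579.1 kN·m (hogging).

M_Y = 579.1 kN·m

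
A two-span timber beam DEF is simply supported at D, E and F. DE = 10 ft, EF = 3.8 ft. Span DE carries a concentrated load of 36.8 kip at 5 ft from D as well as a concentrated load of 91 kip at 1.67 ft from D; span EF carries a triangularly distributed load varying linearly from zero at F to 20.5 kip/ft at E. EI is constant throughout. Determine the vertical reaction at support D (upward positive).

Take M_E as the redundant. Released structure: two simple spans DE and EF with a hinge at E.
Discontinuity in slope at E on the released structure — sum the simple-span end rotations:
  span DE: point load 36.8 at a = 5: Pab(L + a)/(6LEI) = 230/EI
  span DE: point load 91 at a = 1.67: Pab(L + a)/(6LEI) = 246.2/EI
  span EF: triangular load, peak 20.5: w₀L³/(45EI) = 25/EI
  relative rotation θ_0 = (476.2 + 25)/EI = 501.2/EI
A unit hogging moment at E produces rotation L₁/(3EI) + L₂/(3EI) = 4.6/EI.
Slope continuity at E: θ_0 = M_E·4.6/EI, so M_E = 501.2/4.6 = 109 kip·ft (hogging).
Span DE, ΣM about D with M_E applied at E: R_E^{DE}·10 = 336 + 109, so R_E^{DE} = 44.49 kip and R_D = 127.8 − 44.49 = 83.31 kip.

R_D = 83.31 kip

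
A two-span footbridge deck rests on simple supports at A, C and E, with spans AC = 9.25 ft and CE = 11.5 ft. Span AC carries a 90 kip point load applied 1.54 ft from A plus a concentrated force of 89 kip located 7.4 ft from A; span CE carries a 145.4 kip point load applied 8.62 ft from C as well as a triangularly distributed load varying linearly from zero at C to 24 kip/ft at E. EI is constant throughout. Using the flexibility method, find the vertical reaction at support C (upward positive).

R_C = 226 kip

Take M_C as the redundant. Released structure: two simple spans AC and CE with a hinge at C.
Rotations at C on the released spans (each span's end-slope, ×1/EI):
  span AC: point load 90 at a = 1.54: Pab(L + a)/(6LEI) = 207.8/EI
  span AC: point load 89 at a = 7.4: Pab(L + a)/(6LEI) = 365.5/EI
  span CE: point load 145.4 at a = 8.62: Pab(L + b)/(6LEI) = 752.3/EI
  span CE: triangular load, peak 24: 7w₀L³/(360EI) = 709.7/EI
  relative rotation θ_0 = (573.3 + 1462)/EI = 2035/EI
A unit hogging moment at C produces rotation L₁/(3EI) + L₂/(3EI) = 6.917/EI.
Slope continuity at C: θ_0 = M_C·6.917/EI, so M_C = 2035/6.917 = 294.3 kip·ft (hogging).
Span AC, ΣM about A with M_C applied at C: R_C^{AC}·9.25 = 797.2 + 294.3, so R_C^{AC} = 118 kip and R_A = 179 − 118 = 61 kip.
Span CE, ΣM about E: R_C^{CE}·11.5 = 947.8 + 294.3, so R_C^{CE} = 108 kip and R_E = 283.4 − 108 = 175.4 kip.
R_C = 118 + 108 = 226 kip.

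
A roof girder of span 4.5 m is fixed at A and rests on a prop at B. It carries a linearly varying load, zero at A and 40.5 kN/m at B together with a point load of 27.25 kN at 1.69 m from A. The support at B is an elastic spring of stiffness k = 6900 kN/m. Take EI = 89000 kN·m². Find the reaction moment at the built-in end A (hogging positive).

Choose R_B as the redundant. The primary structure is the cantilever fixed at A.
Primary-structure tip deflection at B by superposition:
  triangular load, peak 40.5 at the free end: 11w₀L⁴/(120EI) = 1522/EI
  point load 27.25 at a = 1.69: Pa²(3L − a)/(6EI) = 153.2/EI
  δ_0 = 1676/EI
Flexibility coefficient — unit upward force at B: δ_{BB} = L³/(3EI) = 30.38/EI.
With EI = 89000 kN·m²: δ_0 = 0.018826 m and δ_{BB} = 0.000341 m/kN.
Compatibility — the spring shortens by R_B/k under the reaction it provides: δ_0 − R_B·δ_{BB} = R_B/k. With 1/k = 0.000145 m/kN, R_B = δ_0 / (δ_{BB} + 1/k) = 0.018826 / (0.000341 + 0.000145) = 38.72 kN.
Moment equilibrium about A: M_A = Σ(load moments about A) − R_B·L = 319.4 − 38.72×4.5 = 145.2 kN·m.

M_A = 145.2 kN·m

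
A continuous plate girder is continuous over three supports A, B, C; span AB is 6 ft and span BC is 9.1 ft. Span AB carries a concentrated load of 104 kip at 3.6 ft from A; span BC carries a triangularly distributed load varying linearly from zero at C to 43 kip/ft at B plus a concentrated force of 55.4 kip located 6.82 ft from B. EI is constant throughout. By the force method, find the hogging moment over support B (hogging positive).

M_B = 226.3 kip·ft

Take M_B as the redundant. Released structure: two simple spans AB and BC with a hinge at B.
Rotations at B on the released spans (each span's end-slope, ×1/EI):
  span AB: point load 104 at a = 3.6: Pab(L + a)/(6LEI) = 239.6/EI
  span BC: triangular load, peak 43: w₀L³/(45EI) = 720.1/EI
  span BC: point load 55.4 at a = 6.82: Pab(L + b)/(6LEI) = 179.5/EI
  relative rotation θ_0 = (239.6 + 899.6)/EI = 1139/EI
A unit hogging moment at B produces rotation L₁/(3EI) + L₂/(3EI) = 5.033/EI.
Slope continuity at B: θ_0 = M_B·5.033/EI, so M_B = 1139/5.033 = 226.3 kip·ft (hogging).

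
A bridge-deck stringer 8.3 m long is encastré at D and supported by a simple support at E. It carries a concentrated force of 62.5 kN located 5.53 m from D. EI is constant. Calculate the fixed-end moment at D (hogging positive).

M_D = 76.92 kN·m

Release the roller at E. Primary structure: cantilever fixed at D.
Free-end deflection of the primary structure under the applied loading (downward +):
  point load 62.5 at a = 5.53: Pa²(3L − a)/(6EI) = 6170/EI
Flexibility coefficient — unit upward force at E: δ_{EE} = L³/(3EI) = 190.6/EI.
Compatibility at E: δ_0 − R_E·δ_{EE} = 0, so R_E = 6170/190.6 = 32.37 kN.
Moment equilibrium about D: M_D = Σ(load moments about D) − R_E·L = 345.6 − 32.37×8.3 = 76.92 kN·m.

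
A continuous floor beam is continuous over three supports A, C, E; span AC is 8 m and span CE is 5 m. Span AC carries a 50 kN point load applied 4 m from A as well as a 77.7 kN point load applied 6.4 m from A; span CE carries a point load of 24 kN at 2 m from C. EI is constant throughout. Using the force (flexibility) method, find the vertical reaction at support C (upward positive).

Take M_C as the redundant. Released structure: two simple spans AC and CE with a hinge at C.
Rotations at C on the released spans (each span's end-slope, ×1/EI):
  span AC: point load 50 at a = 4: Pab(L + a)/(6LEI) = 200/EI
  span AC: point load 77.7 at a = 6.4: Pab(L + a)/(6LEI) = 238.7/EI
  span CE: point load 24 at a = 2: Pab(L + b)/(6LEI) = 38.4/EI
  relative rotation θ_0 = (438.7 + 38.4)/EI = 477.1/EI
A unit hogging moment at C produces rotation L₁/(3EI) + L₂/(3EI) = 4.333/EI.
Compatibility: M_C·(L₁+L₂)/(3EI) = θ_0, giving M_C = 110.1 kN·m (hogging).
Span AC, ΣM about A with M_C applied at C: R_C^{AC}·8 = 697.3 + 110.1, so R_C^{AC} = 100.9 kN and R_A = 127.7 − 100.9 = 26.78 kN.
Span CE, ΣM about E: R_C^{CE}·5 = 72 + 110.1, so R_C^{CE} = 36.42 kN and R_E = 24 − 36.42 = -12.42 kN.
R_C = 100.9 + 36.42 = 137.3 kN.

R_C = 137.3 kN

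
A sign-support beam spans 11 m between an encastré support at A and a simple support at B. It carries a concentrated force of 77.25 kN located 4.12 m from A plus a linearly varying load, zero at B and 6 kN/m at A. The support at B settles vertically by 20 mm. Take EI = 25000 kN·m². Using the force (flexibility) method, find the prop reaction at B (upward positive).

R_B = 19.7 kN

Choose R_B as the redundant. The primary structure is the cantilever fixed at A.
Deflection at B on the released cantilever, summing each load's contribution:
  point load 77.25 at a = 4.12: Pa²(3L − a)/(6EI) = 6312/EI
  triangular load, peak 6 at the fixed end: w₀L⁴/(30EI) = 2928/EI
  δ_0 = 9240/EI
Tip deflection under a unit load at B: L³/(3EI) = 443.7/EI.
With EI = 25000 kN·m²: δ_0 = 0.36959 m and δ_{BB} = 0.017747 m/kN.
Compatibility — the beam at B must follow the support down by 0.02 m: δ_0 − R_B·δ_{BB} = 0.02, so R_B = (0.36959 − 0.02)/0.017747 = 19.7 kN.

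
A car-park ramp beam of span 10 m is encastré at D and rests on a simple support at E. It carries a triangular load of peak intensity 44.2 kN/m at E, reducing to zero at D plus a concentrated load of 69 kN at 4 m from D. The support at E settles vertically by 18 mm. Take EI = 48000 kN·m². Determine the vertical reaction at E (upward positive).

Take the reaction at E as the redundant and release it; the primary structure is a cantilever fixed at D.
Primary-structure tip deflection at E by superposition:
  triangular load, peak 44.2 at the free end: 11w₀L⁴/(120EI) = 40517/EI
  point load 69 at a = 4: Pa²(3L − a)/(6EI) = 4784/EI
  δ_0 = 45301/EI
Tip deflection under a unit load at E: L³/(3EI) = 333.3/EI.
With EI = 48000 kN·m²: δ_0 = 0.94376 m and δ_{EE} = 0.006944 m/kN.
Compatibility — the beam at E must follow the support down by 0.018 m: δ_0 − R_E·δ_{EE} = 0.018, so R_E = (0.94376 − 0.018)/0.006944 = 133.3 kN.

R_E = 133.3 kN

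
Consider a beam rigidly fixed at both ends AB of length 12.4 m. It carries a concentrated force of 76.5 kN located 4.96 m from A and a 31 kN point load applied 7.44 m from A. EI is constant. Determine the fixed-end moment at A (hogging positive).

M_A = 173.5 kN·m

Release both end moments; the primary structure is a simply-supported span AB with redundants M_A and M_B.
On the primary (simply-supported) span, the end slopes from the loading are:
  at A: point load 76.5 at a = 4.96: Pab(L + b)/(6LEI) = 752.8/EI
  at B: point load 76.5 at a = 4.96: Pab(L + a)/(6LEI) = 658.7/EI
  at A: point load 31 at a = 7.44: Pab(L + b)/(6LEI) = 266.9/EI
  at B: point load 31 at a = 7.44: Pab(L + a)/(6LEI) = 305.1/EI
  θ_A0 = 1020/EI,  θ_B0 = 963.8/EI
Flexibility coefficients: a unit moment at one end gives L/(3EI) there and L/(6EI) at the far end, so f₁₁ = f₂₂ = 4.133/EI and f₁₂ = f₂₁ = 2.067/EI.
Compatibility — zero rotation at each built-in end:
  4.133 M_A + 2.067 M_B = 1020
  2.067 M_A + 4.133 M_B = 963.8
Solving the pair gives M_A = 173.5 kN·m and M_B = 146.4 kN·m (hogging).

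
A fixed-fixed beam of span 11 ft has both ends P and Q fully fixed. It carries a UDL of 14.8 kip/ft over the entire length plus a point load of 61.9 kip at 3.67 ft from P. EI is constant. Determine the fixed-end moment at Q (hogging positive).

Release both end moments; the primary structure is a simply-supported span PQ with redundants M_P and M_Q.
Simple-span end rotations at P and Q under the given loads:
  at P: UDL 14.8: wL³/(24EI) = 820.8/EI
  at Q: UDL 14.8: wL³/(24EI) = 820.8/EI
  at P: point load 61.9 at a = 3.67: Pab(L + b)/(6LEI) = 462.5/EI
  at Q: point load 61.9 at a = 3.67: Pab(L + a)/(6LEI) = 370.1/EI
  θ_P0 = 1283/EI,  θ_Q0 = 1191/EI
Flexibility coefficients: a unit moment at one end gives L/(3EI) there and L/(6EI) at the far end, so f₁₁ = f₂₂ = 3.667/EI and f₁₂ = f₂₁ = 1.833/EI.
Compatibility — zero rotation at each built-in end:
  3.667 M_P + 1.833 M_Q = 1283
  1.833 M_P + 3.667 M_Q = 1191
Solving the pair gives M_P = 250.1 kip·ft and M_Q = 199.7 kip·ft (hogging).

M_Q = 199.7 kip·ft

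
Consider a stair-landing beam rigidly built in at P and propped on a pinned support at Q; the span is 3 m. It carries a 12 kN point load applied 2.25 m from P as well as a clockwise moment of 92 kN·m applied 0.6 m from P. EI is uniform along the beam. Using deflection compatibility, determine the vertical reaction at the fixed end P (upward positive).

R_P = -12.15 kN

Take the reaction at Q as the redundant and release it; the primary structure is a cantilever fixed at P.
Deflection at Q on the released cantilever, summing each load's contribution:
  point load 12 at a = 2.25: Pa²(3L − a)/(6EI) = 68.34/EI
  clockwise couple 92 at a = 0.6: M₀a(2L − a)/(2EI) = 149/EI
  δ_0 = 217.4/EI
Flexibility coefficient — unit upward force at Q: δ_{QQ} = L³/(3EI) = 9/EI.
The prop prevents deflection at Q: R_Q = δ_0/δ_{QQ} = 217.4/9 = 24.15 kN.
Vertical equilibrium: R_P = ΣP − R_Q = 12 − 24.15 = -12.15 kN.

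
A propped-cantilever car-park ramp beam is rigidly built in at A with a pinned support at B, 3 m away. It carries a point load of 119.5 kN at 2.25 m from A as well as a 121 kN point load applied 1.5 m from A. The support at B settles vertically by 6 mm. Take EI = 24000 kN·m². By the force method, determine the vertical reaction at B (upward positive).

Release the roller at B. Primary structure: cantilever fixed at A.
Primary-structure tip deflection at B by superposition:
  point load 119.5 at a = 2.25: Pa²(3L − a)/(6EI) = 680.6/EI
  point load 121 at a = 1.5: Pa²(3L − a)/(6EI) = 340.3/EI
  δ_0 = 1021/EI
Tip deflection under a unit load at B: L³/(3EI) = 9/EI.
With EI = 24000 kN·m²: δ_0 = 0.042538 m and δ_{BB} = 0.000375 m/kN.
Compatibility — the beam at B must follow the support down by 0.006 m: δ_0 − R_B·δ_{BB} = 0.006, so R_B = (0.042538 − 0.006)/0.000375 = 97.43 kN.

R_B = 97.43 kN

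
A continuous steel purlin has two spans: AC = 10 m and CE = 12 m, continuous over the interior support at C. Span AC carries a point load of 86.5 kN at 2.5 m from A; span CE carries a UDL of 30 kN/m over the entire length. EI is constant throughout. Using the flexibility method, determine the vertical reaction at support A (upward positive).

Release continuity at C by inserting a hinge; the redundant is the internal moment M_C. The primary structure is two simply-supported spans AC and CE.
End slopes at the hinge C, treating each span as simply supported:
  span AC: point load 86.5 at a = 2.5: Pab(L + a)/(6LEI) = 337.9/EI
  span CE: UDL 30: wL³/(24EI) = 2160/EI
  relative rotation θ_0 = (337.9 + 2160)/EI = 2498/EI
A unit hogging moment at C produces rotation L₁/(3EI) + L₂/(3EI) = 7.333/EI.
Slope continuity at C: θ_0 = M_C·7.333/EI, so M_C = 2498/7.333 = 340.6 kN·m (hogging).
Span AC, ΣM about A with M_C applied at C: R_C^{AC}·10 = 216.2 + 340.6, so R_C^{AC} = 55.69 kN and R_A = 86.5 − 55.69 = 30.81 kN.

R_A = 30.81 kN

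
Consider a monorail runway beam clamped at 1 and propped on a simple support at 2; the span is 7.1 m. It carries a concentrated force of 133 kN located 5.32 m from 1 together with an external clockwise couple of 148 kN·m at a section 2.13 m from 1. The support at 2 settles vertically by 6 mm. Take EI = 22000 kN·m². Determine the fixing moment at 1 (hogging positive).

Remove the prop at 2; the released (primary) structure is a cantilever built in at 1.
Downward deflection at the released point 2 due to the loads:
  point load 133 at a = 5.32: Pa²(3L − a)/(6EI) = 10025/EI
  clockwise couple 148 at a = 2.13: M₀a(2L − a)/(2EI) = 1902/EI
  δ_0 = 11928/EI
Tip deflection under a unit load at 2: L³/(3EI) = 119.3/EI.
With EI = 22000 kN·m²: δ_0 = 0.54217 m and δ_{22} = 0.005423 m/kN.
Compatibility — the beam at 2 must follow the support down by 0.006 m: δ_0 − R_2·δ_{22} = 0.006, so R_2 = (0.54217 − 0.006)/0.005423 = 98.87 kN.
Moment equilibrium about 1: M_1 = Σ(load moments about 1) − R_2·L = 855.6 − 98.87×7.1 = 153.6 kN·m.

M_1 = 153.6 kN·m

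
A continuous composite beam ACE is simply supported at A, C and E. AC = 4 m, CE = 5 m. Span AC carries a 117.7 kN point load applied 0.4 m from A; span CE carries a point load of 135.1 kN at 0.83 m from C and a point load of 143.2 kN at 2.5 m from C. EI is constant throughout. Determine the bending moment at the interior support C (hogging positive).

M_C = 132.6 kN·m

Insert a hinge at C; M_C is the redundant, and each span becomes simply supported.
Discontinuity in slope at C on the released structure — sum the simple-span end rotations:
  span AC: point load 117.7 at a = 0.4: Pab(L + a)/(6LEI) = 31.07/EI
  span CE: point load 135.1 at a = 0.83: Pab(L + b)/(6LEI) = 142.9/EI
  span CE: point load 143.2 at a = 2.5: Pab(L + b)/(6LEI) = 223.8/EI
  relative rotation θ_0 = (31.07 + 366.7)/EI = 397.8/EI
A unit hogging moment at C produces rotation L₁/(3EI) + L₂/(3EI) = 3/EI.
Slope continuity at C: θ_0 = M_C·3/EI, so M_C = 397.8/3 = 132.6 kN·m (hogging).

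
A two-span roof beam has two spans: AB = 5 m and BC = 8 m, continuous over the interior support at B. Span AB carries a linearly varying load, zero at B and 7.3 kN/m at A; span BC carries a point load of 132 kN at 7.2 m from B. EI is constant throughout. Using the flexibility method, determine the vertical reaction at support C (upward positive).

Take M_B as the redundant. Released structure: two simple spans AB and BC with a hinge at B.
Rotations at B on the released spans (each span's end-slope, ×1/EI):
  span AB: triangular load, peak 7.3: 7w₀L³/(360EI) = 17.74/EI
  span BC: point load 132 at a = 7.2: Pab(L + b)/(6LEI) = 139.4/EI
  relative rotation θ_0 = (17.74 + 139.4)/EI = 157.1/EI
A unit hogging moment at B produces rotation L₁/(3EI) + L₂/(3EI) = 4.333/EI.
Compatibility: M_B·(L₁+L₂)/(3EI) = θ_0, giving M_B = 36.26 kN·m (hogging).
Span BC, ΣM about C: R_B^{BC}·8 = 105.6 + 36.26, so R_B^{BC} = 17.73 kN and R_C = 132 − 17.73 = 114.3 kN.

R_C = 114.3 kN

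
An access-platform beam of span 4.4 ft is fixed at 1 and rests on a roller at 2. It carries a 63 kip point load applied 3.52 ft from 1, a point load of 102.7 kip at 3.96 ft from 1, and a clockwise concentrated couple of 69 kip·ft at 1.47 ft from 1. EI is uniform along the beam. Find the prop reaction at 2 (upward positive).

R_2 = 144.8 kip

Take the reaction at 2 as the redundant and release it; the primary structure is a cantilever fixed at 1.
Downward deflection at the released point 2 due to the loads:
  point load 63 at a = 3.52: Pa²(3L − a)/(6EI) = 1259/EI
  point load 102.7 at a = 3.96: Pa²(3L − a)/(6EI) = 2480/EI
  clockwise couple 69 at a = 1.47: M₀a(2L − a)/(2EI) = 371.7/EI
  δ_0 = 4111/EI
Flexibility coefficient — unit upward force at 2: δ_{22} = L³/(3EI) = 28.39/EI.
The prop prevents deflection at 2: R_2 = δ_0/δ_{22} = 4111/28.39 = 144.8 kip.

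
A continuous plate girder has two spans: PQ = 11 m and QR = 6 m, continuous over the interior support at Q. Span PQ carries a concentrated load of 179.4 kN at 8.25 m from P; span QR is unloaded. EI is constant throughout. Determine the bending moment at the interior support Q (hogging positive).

Insert a hinge at Q; M_Q is the redundant, and each span becomes simply supported.
Rotations at Q on the released spans (each span's end-slope, ×1/EI):
  span PQ: point load 179.4 at a = 8.25: Pab(L + a)/(6LEI) = 1187/EI
  relative rotation θ_0 = (1187 + 0)/EI = 1187/EI
A unit hogging moment at Q produces rotation L₁/(3EI) + L₂/(3EI) = 5.667/EI.
Compatibility: M_Q·(L₁+L₂)/(3EI) = θ_0, giving M_Q = 209.5 kN·m (hogging).

M_Q = 209.5 kN·m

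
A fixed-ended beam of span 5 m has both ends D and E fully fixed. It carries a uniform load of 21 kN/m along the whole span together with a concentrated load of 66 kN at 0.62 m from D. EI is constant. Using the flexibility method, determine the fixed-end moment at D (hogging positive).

M_D = 75.15 kN·m

Take the two fixed-end moments M_D, M_E as redundants; the released structure is the simple span DE.
Simple-span end rotations at D and E under the given loads:
  at D: UDL 21: wL³/(24EI) = 109.4/EI
  at E: UDL 21: wL³/(24EI) = 109.4/EI
  at D: point load 66 at a = 0.62: Pab(L + b)/(6LEI) = 56.04/EI
  at E: point load 66 at a = 0.62: Pab(L + a)/(6LEI) = 33.58/EI
  θ_D0 = 165.4/EI,  θ_E0 = 143/EI
Flexibility coefficients: a unit moment at one end gives L/(3EI) there and L/(6EI) at the far end, so f₁₁ = f₂₂ = 1.667/EI and f₁₂ = f₂₁ = 0.8333/EI.
Compatibility — zero rotation at each built-in end:
  1.667 M_D + 0.8333 M_E = 165.4
  0.8333 M_D + 1.667 M_E = 143
Solving the pair gives M_D = 75.15 kN·m and M_E = 48.19 kN·m (hogging).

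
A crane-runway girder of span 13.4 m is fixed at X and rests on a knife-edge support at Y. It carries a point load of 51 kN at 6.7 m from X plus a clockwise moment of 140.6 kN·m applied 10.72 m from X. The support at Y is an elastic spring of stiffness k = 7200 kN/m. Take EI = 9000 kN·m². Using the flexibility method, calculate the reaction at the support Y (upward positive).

Release the roller at Y. Primary structure: cantilever fixed at X.
Primary-structure tip deflection at Y by superposition:
  point load 51 at a = 6.7: Pa²(3L − a)/(6EI) = 12782/EI
  clockwise couple 140.6 at a = 10.72: M₀a(2L − a)/(2EI) = 12118/EI
  δ_0 = 24901/EI
Tip deflection under a unit load at Y: L³/(3EI) = 802/EI.
With EI = 9000 kN·m²: δ_0 = 2.7667 m and δ_{YY} = 0.089115 m/kN.
Compatibility — the spring shortens by R_Y/k under the reaction it provides: δ_0 − R_Y·δ_{YY} = R_Y/k. With 1/k = 0.000139 m/kN, R_Y = δ_0 / (δ_{YY} + 1/k) = 2.7667 / (0.089115 + 0.000139) = 31 kN.

R_Y = 31 kN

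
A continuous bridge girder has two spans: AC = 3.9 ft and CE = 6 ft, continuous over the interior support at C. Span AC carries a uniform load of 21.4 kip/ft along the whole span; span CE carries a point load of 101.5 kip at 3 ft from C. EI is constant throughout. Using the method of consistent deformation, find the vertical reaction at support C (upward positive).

R_C = 128.5 kip

Release continuity at C by inserting a hinge; the redundant is the internal moment M_C. The primary structure is two simply-supported spans AC and CE.
Discontinuity in slope at C on the released structure — sum the simple-span end rotations:
  span AC: UDL 21.4: wL³/(24EI) = 52.89/EI
  span CE: point load 101.5 at a = 3: Pab(L + b)/(6LEI) = 228.4/EI
  relative rotation θ_0 = (52.89 + 228.4)/EI = 281.3/EI
A unit hogging moment at C produces rotation L₁/(3EI) + L₂/(3EI) = 3.3/EI.
Compatibility: M_C·(L₁+L₂)/(3EI) = θ_0, giving M_C = 85.23 kip·ft (hogging).
Span AC, ΣM about A with M_C applied at C: R_C^{AC}·3.9 = 162.7 + 85.23, so R_C^{AC} = 63.58 kip and R_A = 83.46 − 63.58 = 19.88 kip.
Span CE, ΣM about E: R_C^{CE}·6 = 304.5 + 85.23, so R_C^{CE} = 64.96 kip and R_E = 101.5 − 64.96 = 36.54 kip.
R_C = 63.58 + 64.96 = 128.5 kip.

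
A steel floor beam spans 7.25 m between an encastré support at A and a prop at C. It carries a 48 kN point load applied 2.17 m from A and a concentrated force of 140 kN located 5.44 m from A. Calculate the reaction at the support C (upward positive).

R_C = 94.47 kN

Take the reaction at C as the redundant and release it; the primary structure is a cantilever fixed at A.
Primary-structure tip deflection at C by superposition:
  point load 48 at a = 2.17: Pa²(3L − a)/(6EI) = 737.6/EI
  point load 140 at a = 5.44: Pa²(3L − a)/(6EI) = 11262/EI
  δ_0 = 12000/EI
Tip deflection under a unit load at C: L³/(3EI) = 127/EI.
The prop prevents deflection at C: R_C = δ_0/δ_{CC} = 12000/127 = 94.47 kN.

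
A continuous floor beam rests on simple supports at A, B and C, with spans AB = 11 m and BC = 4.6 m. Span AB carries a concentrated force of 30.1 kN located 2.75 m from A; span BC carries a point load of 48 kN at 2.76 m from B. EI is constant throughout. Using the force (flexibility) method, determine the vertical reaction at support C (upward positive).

R_C = 20.47 kN

Take M_B as the redundant. Released structure: two simple spans AB and BC with a hinge at B.
Discontinuity in slope at B on the released structure — sum the simple-span end rotations:
  span AB: point load 30.1 at a = 2.75: Pab(L + a)/(6LEI) = 142.3/EI
  span BC: point load 48 at a = 2.76: Pab(L + b)/(6LEI) = 56.88/EI
  relative rotation θ_0 = (142.3 + 56.88)/EI = 199.1/EI
A unit hogging moment at B produces rotation L₁/(3EI) + L₂/(3EI) = 5.2/EI.
Compatibility: M_B·(L₁+L₂)/(3EI) = θ_0, giving M_B = 38.3 kN·m (hogging).
Span BC, ΣM about C: R_B^{BC}·4.6 = 88.32 + 38.3, so R_B^{BC} = 27.53 kN and R_C = 48 − 27.53 = 20.47 kN.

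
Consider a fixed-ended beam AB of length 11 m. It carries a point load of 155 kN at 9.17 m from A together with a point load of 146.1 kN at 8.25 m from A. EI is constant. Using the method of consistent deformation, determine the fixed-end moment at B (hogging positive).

Release both end moments; the primary structure is a simply-supported span AB with redundants M_A and M_B.
Simple-span end rotations at A and B under the given loads:
  at A: point load 155 at a = 9.17: Pab(L + b)/(6LEI) = 505.6/EI
  at B: point load 155 at a = 9.17: Pab(L + a)/(6LEI) = 794.9/EI
  at A: point load 146.1 at a = 8.25: Pab(L + b)/(6LEI) = 690.6/EI
  at B: point load 146.1 at a = 8.25: Pab(L + a)/(6LEI) = 966.8/EI
  θ_A0 = 1196/EI,  θ_B0 = 1762/EI
Flexibility coefficients: a unit moment at one end gives L/(3EI) there and L/(6EI) at the far end, so f₁₁ = f₂₂ = 3.667/EI and f₁₂ = f₂₁ = 1.833/EI.
Compatibility — zero rotation at each built-in end:
  3.667 M_A + 1.833 M_B = 1196
  1.833 M_A + 3.667 M_B = 1762
Solving the pair gives M_A = 114.7 kN·m and M_B = 423.1 kN·m (hogging).

M_B = 423.1 kN·m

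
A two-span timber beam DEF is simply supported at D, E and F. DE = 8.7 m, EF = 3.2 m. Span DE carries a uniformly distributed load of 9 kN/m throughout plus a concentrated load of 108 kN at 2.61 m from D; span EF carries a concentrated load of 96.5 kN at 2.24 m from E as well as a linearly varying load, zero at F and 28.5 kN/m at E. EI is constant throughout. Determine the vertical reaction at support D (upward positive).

R_D = 94.91 kN

Insert a hinge at E; M_E is the redundant, and each span becomes simply supported.
End slopes at the hinge E, treating each span as simply supported:
  span DE: UDL 9: wL³/(24EI) = 246.9/EI
  span DE: point load 108 at a = 2.61: Pab(L + a)/(6LEI) = 371.9/EI
  span EF: point load 96.5 at a = 2.24: Pab(L + b)/(6LEI) = 44.96/EI
  span EF: triangular load, peak 28.5: w₀L³/(45EI) = 20.75/EI
  relative rotation θ_0 = (618.9 + 65.71)/EI = 684.6/EI
A unit hogging moment at E produces rotation L₁/(3EI) + L₂/(3EI) = 3.967/EI.
Slope continuity at E: θ_0 = M_E·3.967/EI, so M_E = 684.6/3.967 = 172.6 kN·m (hogging).
Span DE, ΣM about D with M_E applied at E: R_E^{DE}·8.7 = 622.5 + 172.6, so R_E^{DE} = 91.39 kN and R_D = 186.3 − 91.39 = 94.91 kN.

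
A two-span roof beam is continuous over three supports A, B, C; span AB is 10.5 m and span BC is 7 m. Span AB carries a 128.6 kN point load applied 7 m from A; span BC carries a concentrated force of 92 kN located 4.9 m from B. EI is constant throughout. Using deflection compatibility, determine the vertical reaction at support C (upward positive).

Release continuity at B by inserting a hinge; the redundant is the internal moment M_B. The primary structure is two simply-supported spans AB and BC.
Discontinuity in slope at B on the released structure — sum the simple-span end rotations:
  span AB: point load 128.6 at a = 7: Pab(L + a)/(6LEI) = 875.2/EI
  span BC: point load 92 at a = 4.9: Pab(L + b)/(6LEI) = 205.1/EI
  relative rotation θ_0 = (875.2 + 205.1)/EI = 1080/EI
A unit hogging moment at B produces rotation L₁/(3EI) + L₂/(3EI) = 5.833/EI.
Compatibility: M_B·(L₁+L₂)/(3EI) = θ_0, giving M_B = 185.2 kN·m (hogging).
Span BC, ΣM about C: R_B^{BC}·7 = 193.2 + 185.2, so R_B^{BC} = 54.06 kN and R_C = 92 − 54.06 = 37.94 kN.

R_C = 37.94 kN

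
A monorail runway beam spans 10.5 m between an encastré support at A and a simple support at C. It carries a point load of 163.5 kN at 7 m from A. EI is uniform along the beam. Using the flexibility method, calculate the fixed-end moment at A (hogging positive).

M_A = 254.3 kN·m

Take the reaction at C as the redundant and release it; the primary structure is a cantilever fixed at A.
Primary-structure tip deflection at C by superposition:
  point load 163.5 at a = 7: Pa²(3L − a)/(6EI) = 32714/EI
Flexibility coefficient — unit upward force at C: δ_{CC} = L³/(3EI) = 385.9/EI.
Compatibility at C: δ_0 − R_C·δ_{CC} = 0, so R_C = 32714/385.9 = 84.78 kN.
Moment equilibrium about A: M_A = Σ(load moments about A) − R_C·L = 1144 − 84.78×10.5 = 254.3 kN·m.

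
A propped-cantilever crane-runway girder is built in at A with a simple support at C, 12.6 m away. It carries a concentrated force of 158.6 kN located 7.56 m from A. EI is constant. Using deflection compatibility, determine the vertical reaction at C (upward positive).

R_C = 68.52 kN

Release the roller at C. Primary structure: cantilever fixed at A.
Primary-structure tip deflection at C by superposition:
  point load 158.6 at a = 7.56: Pa²(3L − a)/(6EI) = 45685/EI
Tip deflection under a unit load at C: L³/(3EI) = 666.8/EI.
Compatibility at C: δ_0 − R_C·δ_{CC} = 0, so R_C = 45685/666.8 = 68.52 kN.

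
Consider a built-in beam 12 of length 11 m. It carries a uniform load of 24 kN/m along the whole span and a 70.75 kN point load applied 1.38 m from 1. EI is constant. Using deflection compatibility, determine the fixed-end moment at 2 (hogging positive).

M_2 = 252.7 kN·m

Release both end moments; the primary structure is a simply-supported span 12 with redundants M_1 and M_2.
On the primary (simply-supported) span, the end slopes from the loading are:
  at 1: UDL 24: wL³/(24EI) = 1331/EI
  at 2: UDL 24: wL³/(24EI) = 1331/EI
  at 1: point load 70.75 at a = 1.38: Pab(L + b)/(6LEI) = 293.4/EI
  at 2: point load 70.75 at a = 1.38: Pab(L + a)/(6LEI) = 176.2/EI
  θ_10 = 1624/EI,  θ_20 = 1507/EI
Flexibility coefficients: a unit moment at one end gives L/(3EI) there and L/(6EI) at the far end, so f₁₁ = f₂₂ = 3.667/EI and f₁₂ = f₂₁ = 1.833/EI.
Compatibility — zero rotation at each built-in end:
  3.667 M_1 + 1.833 M_2 = 1624
  1.833 M_1 + 3.667 M_2 = 1507
Solving the pair gives M_1 = 316.7 kN·m and M_2 = 252.7 kN·m (hogging).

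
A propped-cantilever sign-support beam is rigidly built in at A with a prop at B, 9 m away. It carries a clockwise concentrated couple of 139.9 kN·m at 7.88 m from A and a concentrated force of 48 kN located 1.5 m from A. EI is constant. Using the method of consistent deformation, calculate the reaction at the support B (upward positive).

R_B = 24.84 kN

Choose R_B as the redundant. The primary structure is the cantilever fixed at A.
Downward deflection at the released point B due to the loads:
  clockwise couple 139.9 at a = 7.88: M₀a(2L − a)/(2EI) = 5578/EI
  point load 48 at a = 1.5: Pa²(3L − a)/(6EI) = 459/EI
  δ_0 = 6037/EI
Flexibility coefficient — unit upward force at B: δ_{BB} = L³/(3EI) = 243/EI.
The prop prevents deflection at B: R_B = δ_0/δ_{BB} = 6037/243 = 24.84 kN.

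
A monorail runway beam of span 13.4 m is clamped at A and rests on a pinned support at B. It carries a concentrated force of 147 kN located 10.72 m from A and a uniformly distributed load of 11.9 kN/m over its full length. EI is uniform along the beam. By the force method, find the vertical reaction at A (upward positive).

Release the roller at B. Primary structure: cantilever fixed at A.
Downward deflection at the released point B due to the loads:
  point load 147 at a = 10.72: Pa²(3L − a)/(6EI) = 83001/EI
  UDL 11.9: wL⁴/(8EI) = 47960/EI
  δ_0 = 130961/EI
Tip deflection under a unit load at B: L³/(3EI) = 802/EI.
Compatibility at B: δ_0 − R_B·δ_{BB} = 0, so R_B = 130961/802 = 163.3 kN.
Vertical equilibrium: R_A = ΣP − R_B = 306.5 − 163.3 = 143.2 kN.

R_A = 143.2 kN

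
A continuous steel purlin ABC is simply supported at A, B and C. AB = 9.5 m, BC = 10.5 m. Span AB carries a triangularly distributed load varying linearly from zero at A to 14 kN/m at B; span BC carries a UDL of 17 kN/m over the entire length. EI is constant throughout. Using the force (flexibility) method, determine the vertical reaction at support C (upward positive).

R_C = 73.73 kN

Insert a hinge at B; M_B is the redundant, and each span becomes simply supported.
Discontinuity in slope at B on the released structure — sum the simple-span end rotations:
  span AB: triangular load, peak 14: w₀L³/(45EI) = 266.7/EI
  span BC: UDL 17: wL³/(24EI) = 820/EI
  relative rotation θ_0 = (266.7 + 820)/EI = 1087/EI
A unit hogging moment at B produces rotation L₁/(3EI) + L₂/(3EI) = 6.667/EI.
Compatibility: M_B·(L₁+L₂)/(3EI) = θ_0, giving M_B = 163 kN·m (hogging).
Span BC, ΣM about C: R_B^{BC}·10.5 = 937.1 + 163, so R_B^{BC} = 104.8 kN and R_C = 178.5 − 104.8 = 73.73 kN.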